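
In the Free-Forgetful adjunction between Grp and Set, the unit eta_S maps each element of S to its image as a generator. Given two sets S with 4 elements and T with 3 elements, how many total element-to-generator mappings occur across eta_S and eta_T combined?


The unit eta_X: X -> U(F(X)) of the Free-Forgetful adjunction
maps each element of X to a generator of F(X). For X = S + T (disjoint
union in Set), |S + T| = |S| + |T|.
Total mappings = 4 + 3 = 7.

7


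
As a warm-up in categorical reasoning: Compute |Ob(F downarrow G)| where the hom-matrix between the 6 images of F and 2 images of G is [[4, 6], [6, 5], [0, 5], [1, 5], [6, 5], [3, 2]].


Objects of (F downarrow G) are triples (a, b, h: F(a)->G(b)).
The count equals the sum of all entries in the hom-matrix.
sum(row 0) = 10
sum(row 1) = 11
sum(row 2) = 5
sum(row 3) = 6
sum(row 4) = 11
sum(row 5) = 5
Grand total = 48

48


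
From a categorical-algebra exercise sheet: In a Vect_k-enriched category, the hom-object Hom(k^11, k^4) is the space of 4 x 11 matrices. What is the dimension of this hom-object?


In Vect-enriched categories, Hom(k^n, k^m) is the space of m x n matrices.
dim(Hom(k^11, k^4)) = 4 * 11 = 44

44


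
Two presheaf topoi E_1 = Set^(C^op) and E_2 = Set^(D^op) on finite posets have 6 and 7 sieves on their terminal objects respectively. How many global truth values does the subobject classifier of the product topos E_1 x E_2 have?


In a product of presheaf topoi E_1 x E_2, the subobject classifier
is Omega = Omega_1 x Omega_2 (componentwise), so
|Omega(top)| = |Omega_1(top_1)| * |Omega_2(top_2)|.
= 6 * 7 = 42.

42


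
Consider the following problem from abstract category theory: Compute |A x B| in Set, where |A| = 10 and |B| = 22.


In Set, the product A x B is the Cartesian product.
By the universal property, |A x B| = |A| * |B|.
|A x B| = 10 * 22 = 220

220


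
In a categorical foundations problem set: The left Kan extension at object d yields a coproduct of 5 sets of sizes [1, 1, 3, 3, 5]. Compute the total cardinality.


Pointwise, the left Kan extension (Lan_F H)(d) is the colimit, indexed
by the comma category (F downarrow d), of H composed with the
projection (F downarrow d) -> C. Here that colimit is given
as a coproduct (disjoint union) of sets, so its cardinality is the
sum of the sizes of the summands.
Coproduct of sets with sizes: 1 + 1 + 3 + 3 + 5
= 13

13


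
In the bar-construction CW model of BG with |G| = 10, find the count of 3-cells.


In the bar-construction CW model of BG, the n-cells are indexed by
n-tuples [g_1|...|g_n] of non-identity elements of G (degenerate
simplices with some g_i = e do not contribute cells), so there are
(|G| - 1)^n n-cells.
For dim = 3 with |G| = 10:
cells = (10 - 1)^3 = 9^3 = 729

729


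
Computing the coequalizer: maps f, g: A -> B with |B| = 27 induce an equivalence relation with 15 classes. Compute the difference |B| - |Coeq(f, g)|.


The coequalizer Coeq(f, g) = B / ~ has one element per equivalence class.
|B| = 27, |Coeq(f, g)| = 15.
|B| - |Coeq(f, g)| = 27 - 15 = 12.

12


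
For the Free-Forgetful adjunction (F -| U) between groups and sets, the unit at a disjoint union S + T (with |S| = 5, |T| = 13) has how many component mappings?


The unit eta_X: X -> U(F(X)) of the Free-Forgetful adjunction
maps each element of X to a generator of F(X). For X = S + T (disjoint
union in Set), |S + T| = |S| + |T|.
Total mappings = 5 + 13 = 18.

18


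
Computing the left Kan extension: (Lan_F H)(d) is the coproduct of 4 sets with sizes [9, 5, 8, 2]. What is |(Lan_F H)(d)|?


Pointwise, the left Kan extension (Lan_F H)(d) is the colimit, indexed
by the comma category (F downarrow d), of H composed with the
projection (F downarrow d) -> C. Here that colimit is given
as a coproduct (disjoint union) of sets, so its cardinality is the
sum of the sizes of the summands.
Coproduct of sets with sizes: 9 + 5 + 8 + 2
= 24

24


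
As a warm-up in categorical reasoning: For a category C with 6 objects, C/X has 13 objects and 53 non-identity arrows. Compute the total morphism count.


In the slice category C/X, objects are morphisms to X.
Identity morphisms: 13 (one per object of C/X).
Non-identity morphisms: 53.
Total = 13 + 53 = 66

66


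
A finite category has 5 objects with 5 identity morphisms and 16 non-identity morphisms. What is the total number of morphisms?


Each object has an identity morphism, giving 5 identities.
Adding the 16 non-identity morphisms:
Total = 5 + 16 = 21

21


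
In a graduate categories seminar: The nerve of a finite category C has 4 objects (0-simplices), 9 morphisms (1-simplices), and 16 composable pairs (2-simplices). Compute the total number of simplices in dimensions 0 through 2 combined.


The 2-skeleton of the nerve N(C) consists of simplices in dimensions 0, 1, 2:
  |N(C)_0| = 4 (objects)
  |N(C)_1| = 9 (morphisms)
  |N(C)_2| = 16 (composable pairs)
Total = 4 + 9 + 16 = 29

29


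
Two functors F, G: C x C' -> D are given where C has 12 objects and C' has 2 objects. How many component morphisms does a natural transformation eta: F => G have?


A natural transformation eta: F => G assigns one component morphism per
object of the domain category.
The domain is the product category C x C', so
|Ob(C x C')| = |Ob(C)| * |Ob(C')| = 12 * 2 = 24.
Therefore eta has 24 component morphisms.

24


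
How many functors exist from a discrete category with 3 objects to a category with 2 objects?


A functor from a discrete category C to D is determined by
where each object maps. Each of the 3 objects of C can map
to any of the 2 objects of D independently.
Number of functors = 2^3 = 8

8


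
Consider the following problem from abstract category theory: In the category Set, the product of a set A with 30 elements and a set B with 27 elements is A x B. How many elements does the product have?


In Set, the product A x B is the Cartesian product.
By the universal property, |A x B| = |A| * |B|.
|A x B| = 30 * 27 = 810

810


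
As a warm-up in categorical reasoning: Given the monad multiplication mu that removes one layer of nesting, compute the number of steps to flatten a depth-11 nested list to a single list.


Each application of mu: T^2 -> T removes one layer of nesting.
Starting at depth 11 (i.e., T^11(X)), we need to reach T(X).
Number of mu applications = 11 - 1 = 10

10


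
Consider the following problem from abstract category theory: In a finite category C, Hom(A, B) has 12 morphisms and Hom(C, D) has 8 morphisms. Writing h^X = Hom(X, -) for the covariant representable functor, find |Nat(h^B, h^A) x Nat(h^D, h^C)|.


By the Yoneda lemma, Nat(h^B, h^A) is isomorphic to Hom(A, B),
so |Nat(h^B, h^A)| = |Hom(A, B)| and |Nat(h^D, h^C)| = |Hom(C, D)|.
|Hom(A, B)| = 12, |Hom(C, D)| = 8.
|Nat(h^B, h^A) x Nat(h^D, h^C)| = 12 * 8 = 96

96


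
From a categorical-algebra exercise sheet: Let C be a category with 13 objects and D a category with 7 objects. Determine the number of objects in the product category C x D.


The product category C x D has objects that are pairs (c, d).
Number of pairs = |Ob(C)| * |Ob(D)| = 13 * 7 = 91

91


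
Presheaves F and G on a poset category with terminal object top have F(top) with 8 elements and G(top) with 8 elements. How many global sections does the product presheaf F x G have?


Global sections of a presheaf on a poset with terminal top satisfy
Gamma(H) ~ H(top). Presheaves admit pointwise products, so
(F x G)(top) = F(top) x G(top) (Cartesian product).
|Gamma(F x G)| = |F(top)| * |G(top)| = 8 * 8 = 64.

64


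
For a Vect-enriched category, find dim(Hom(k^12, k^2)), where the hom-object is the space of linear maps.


In Vect-enriched categories, Hom(k^n, k^m) is the space of m x n matrices.
dim(Hom(k^12, k^2)) = 2 * 12 = 24

24


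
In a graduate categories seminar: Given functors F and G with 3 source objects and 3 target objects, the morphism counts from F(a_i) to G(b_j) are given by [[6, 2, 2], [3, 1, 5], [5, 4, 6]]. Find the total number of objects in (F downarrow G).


Objects of (F downarrow G) are triples (a, b, h: F(a)->G(b)).
The count equals the sum of all entries in the hom-matrix.
sum(row 0) = 10
sum(row 1) = 9
sum(row 2) = 15
Grand total = 34

34


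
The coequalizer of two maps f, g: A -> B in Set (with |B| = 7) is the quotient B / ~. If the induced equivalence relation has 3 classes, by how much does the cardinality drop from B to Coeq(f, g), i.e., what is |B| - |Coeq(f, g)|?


The coequalizer Coeq(f, g) = B / ~ has one element per equivalence class.
|B| = 7, |Coeq(f, g)| = 3.
|B| - |Coeq(f, g)| = 7 - 3 = 4.

4


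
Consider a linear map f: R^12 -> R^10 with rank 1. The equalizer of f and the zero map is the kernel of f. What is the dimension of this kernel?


The equalizer of f and the zero map is ker(f).
By the rank-nullity theorem: dim(ker(f)) = dim(domain) - rank(f).
dim(ker(f)) = 12 - 1 = 11

11


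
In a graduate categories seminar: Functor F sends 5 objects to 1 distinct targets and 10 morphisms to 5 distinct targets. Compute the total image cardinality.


The image of F consists of distinct objects and distinct morphisms.
|Im(F)| on objects = 1
|Im(F)| on morphisms = 5
Total image cardinality = 1 + 5 = 6

6


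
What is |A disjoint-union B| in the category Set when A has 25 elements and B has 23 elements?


In Set, the coproduct A + B is the disjoint union.
|A + B| = |A| + |B| = 25 + 23 = 48

48


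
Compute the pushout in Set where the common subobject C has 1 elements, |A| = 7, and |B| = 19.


The pushout A +_C B identifies the images of C in A and B.
|A +_C B| = |A| + |B| - |C| (for injections).
= 7 + 19 - 1 = 25

25


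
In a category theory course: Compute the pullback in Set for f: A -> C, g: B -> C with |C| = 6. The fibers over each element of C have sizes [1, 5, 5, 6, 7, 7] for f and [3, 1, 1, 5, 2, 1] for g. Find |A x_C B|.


The pullback A x_C B consists of pairs (a, b) with f(a) = g(b).
For each element c in C, the fiber product has |f^-1(c)| * |g^-1(c)| elements.
Summing over C: 1 * 3 + 5 * 1 + 5 * 1 + 6 * 5 + 7 * 2 + 7 * 1
= 3 + 5 + 5 + 30 + 14 + 7 = 64

64


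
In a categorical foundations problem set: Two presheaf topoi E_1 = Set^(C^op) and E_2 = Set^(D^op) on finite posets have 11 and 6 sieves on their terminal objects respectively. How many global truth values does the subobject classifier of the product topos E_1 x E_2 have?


In a product of presheaf topoi E_1 x E_2, the subobject classifier
is Omega = Omega_1 x Omega_2 (componentwise), so
|Omega(top)| = |Omega_1(top_1)| * |Omega_2(top_2)|.
= 11 * 6 = 66.

66


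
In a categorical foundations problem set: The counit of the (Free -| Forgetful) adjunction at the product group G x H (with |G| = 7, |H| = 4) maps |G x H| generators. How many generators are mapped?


The counit epsilon_K: F(U(K)) -> K of the Free-Forgetful adjunction
maps |K| generators of F(U(K)) into K. For K = G x H (the product group),
|G x H| = |G| * |H|.
Total generators mapped = 7 * 4 = 28.

28


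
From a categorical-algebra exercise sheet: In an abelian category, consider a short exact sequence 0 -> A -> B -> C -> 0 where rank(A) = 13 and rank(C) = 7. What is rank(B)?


For a short exact sequence 0 -> A -> B -> C -> 0,
rank is additive: rank(B) = rank(A) + rank(C).
rank(B) = 13 + 7 = 20

20


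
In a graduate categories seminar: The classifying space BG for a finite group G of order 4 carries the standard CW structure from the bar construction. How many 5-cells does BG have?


In the bar-construction CW model of BG, the n-cells are indexed by
n-tuples [g_1|...|g_n] of non-identity elements of G (degenerate
simplices with some g_i = e do not contribute cells), so there are
(|G| - 1)^n n-cells.
For dim = 5 with |G| = 4:
cells = (4 - 1)^5 = 3^5 = 243

243


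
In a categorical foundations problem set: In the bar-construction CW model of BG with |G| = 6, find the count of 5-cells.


In the bar-construction CW model of BG, the n-cells are indexed by
n-tuples [g_1|...|g_n] of non-identity elements of G (degenerate
simplices with some g_i = e do not contribute cells), so there are
(|G| - 1)^n n-cells.
For dim = 5 with |G| = 6:
cells = (6 - 1)^5 = 5^5 = 3125

3125


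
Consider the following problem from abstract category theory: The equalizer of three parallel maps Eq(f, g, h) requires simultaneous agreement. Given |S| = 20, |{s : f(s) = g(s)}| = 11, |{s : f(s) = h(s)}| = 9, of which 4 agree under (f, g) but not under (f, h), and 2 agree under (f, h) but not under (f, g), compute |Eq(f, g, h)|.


Eq(f, g, h) is the triple-agreement set: points in S where all three
maps take the same value. Using inclusion-exclusion on the pairwise data:
Pair (f, g) agrees on 11 points; pair (f, h) on 9 points.
Points agreeing under (f, g) but not (f, h) = 4; under (f, h) but not (f, g) = 2.
Triple-agreement = agreement-in-(f, g) minus points that agree under (f, g) but not (f, h):
|Eq(f, g, h)| = 11 - 4 = 7
(cross-check via (f, h): 9 - 2 = 7.)

7


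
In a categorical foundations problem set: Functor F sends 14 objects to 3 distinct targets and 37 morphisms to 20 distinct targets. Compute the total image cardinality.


The image of F consists of distinct objects and distinct morphisms.
|Im(F)| on objects = 3
|Im(F)| on morphisms = 20
Total image cardinality = 3 + 20 = 23

23


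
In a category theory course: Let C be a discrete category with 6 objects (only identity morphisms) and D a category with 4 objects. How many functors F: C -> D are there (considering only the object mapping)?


A functor from a discrete category C to D is determined by
where each object maps. Each of the 6 objects of C can map
to any of the 4 objects of D independently.
Number of functors = 4^6 = 4096

4096


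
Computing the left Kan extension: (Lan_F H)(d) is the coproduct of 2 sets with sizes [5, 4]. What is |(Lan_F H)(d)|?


Pointwise, the left Kan extension (Lan_F H)(d) is the colimit, indexed
by the comma category (F downarrow d), of H composed with the
projection (F downarrow d) -> C. Here that colimit is given
as a coproduct (disjoint union) of sets, so its cardinality is the
sum of the sizes of the summands.
Coproduct of sets with sizes: 5 + 4
= 9

9


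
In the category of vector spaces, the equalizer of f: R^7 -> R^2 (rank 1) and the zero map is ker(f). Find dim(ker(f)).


The equalizer of f and the zero map is ker(f).
By the rank-nullity theorem: dim(ker(f)) = dim(domain) - rank(f).
dim(ker(f)) = 7 - 1 = 6

6


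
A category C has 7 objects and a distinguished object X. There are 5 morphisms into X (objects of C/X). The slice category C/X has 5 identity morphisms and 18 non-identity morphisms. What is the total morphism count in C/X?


In the slice category C/X, objects are morphisms to X.
Identity morphisms: 5 (one per object of C/X).
Non-identity morphisms: 18.
Total = 5 + 18 = 23

23


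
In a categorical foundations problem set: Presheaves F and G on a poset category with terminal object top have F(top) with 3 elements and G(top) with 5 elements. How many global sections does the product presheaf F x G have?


Global sections of a presheaf on a poset with terminal top satisfy
Gamma(H) ~ H(top). Presheaves admit pointwise products, so
(F x G)(top) = F(top) x G(top) (Cartesian product).
|Gamma(F x G)| = |F(top)| * |G(top)| = 3 * 5 = 15.

15


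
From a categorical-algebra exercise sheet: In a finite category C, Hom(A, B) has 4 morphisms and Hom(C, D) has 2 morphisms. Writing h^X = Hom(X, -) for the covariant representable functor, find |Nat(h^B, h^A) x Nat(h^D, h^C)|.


By the Yoneda lemma, Nat(h^B, h^A) is isomorphic to Hom(A, B),
so |Nat(h^B, h^A)| = |Hom(A, B)| and |Nat(h^D, h^C)| = |Hom(C, D)|.
|Hom(A, B)| = 4, |Hom(C, D)| = 2.
|Nat(h^B, h^A) x Nat(h^D, h^C)| = 4 * 2 = 8

8


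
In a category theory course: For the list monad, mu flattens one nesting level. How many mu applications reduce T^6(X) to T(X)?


Each application of mu: T^2 -> T removes one layer of nesting.
Starting at depth 6 (i.e., T^6(X)), we need to reach T(X).
Number of mu applications = 6 - 1 = 5

5


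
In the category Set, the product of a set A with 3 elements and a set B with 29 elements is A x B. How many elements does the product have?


In Set, the product A x B is the Cartesian product.
By the universal property, |A x B| = |A| * |B|.
|A x B| = 3 * 29 = 87

87


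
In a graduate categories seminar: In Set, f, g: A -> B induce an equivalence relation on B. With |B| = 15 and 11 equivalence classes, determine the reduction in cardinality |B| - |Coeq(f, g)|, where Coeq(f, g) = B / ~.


The coequalizer Coeq(f, g) = B / ~ has one element per equivalence class.
|B| = 15, |Coeq(f, g)| = 11.
|B| - |Coeq(f, g)| = 15 - 11 = 4.

4


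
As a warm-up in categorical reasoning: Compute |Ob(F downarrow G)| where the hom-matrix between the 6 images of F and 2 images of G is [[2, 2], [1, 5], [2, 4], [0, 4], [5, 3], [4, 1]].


Objects of (F downarrow G) are triples (a, b, h: F(a)->G(b)).
The count equals the sum of all entries in the hom-matrix.
sum(row 0) = 4
sum(row 1) = 6
sum(row 2) = 6
sum(row 3) = 4
sum(row 4) = 8
sum(row 5) = 5
Grand total = 33

33


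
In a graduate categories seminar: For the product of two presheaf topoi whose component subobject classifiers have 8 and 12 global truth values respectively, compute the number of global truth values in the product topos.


In a product of presheaf topoi E_1 x E_2, the subobject classifier
is Omega = Omega_1 x Omega_2 (componentwise), so
|Omega(top)| = |Omega_1(top_1)| * |Omega_2(top_2)|.
= 8 * 12 = 96.

96


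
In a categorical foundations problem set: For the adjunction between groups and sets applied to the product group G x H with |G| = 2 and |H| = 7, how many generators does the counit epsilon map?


The counit epsilon_K: F(U(K)) -> K of the Free-Forgetful adjunction
maps |K| generators of F(U(K)) into K. For K = G x H (the product group),
|G x H| = |G| * |H|.
Total generators mapped = 2 * 7 = 14.

14


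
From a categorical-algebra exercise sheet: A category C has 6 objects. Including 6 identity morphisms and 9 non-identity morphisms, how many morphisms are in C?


Each object has an identity morphism, giving 6 identities.
Adding the 9 non-identity morphisms:
Total = 6 + 9 = 15

15


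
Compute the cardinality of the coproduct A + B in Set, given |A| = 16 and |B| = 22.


In Set, the coproduct A + B is the disjoint union.
|A + B| = |A| + |B| = 16 + 22 = 38

38


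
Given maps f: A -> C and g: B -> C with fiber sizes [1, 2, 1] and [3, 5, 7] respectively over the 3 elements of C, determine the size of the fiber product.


The pullback A x_C B consists of pairs (a, b) with f(a) = g(b).
For each element c in C, the fiber product has |f^-1(c)| * |g^-1(c)| elements.
Summing over C: 1 * 3 + 2 * 5 + 1 * 7
= 3 + 10 + 7 = 20

20


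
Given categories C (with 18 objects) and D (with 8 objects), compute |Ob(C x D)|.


The product category C x D has objects that are pairs (c, d).
Number of pairs = |Ob(C)| * |Ob(D)| = 18 * 8 = 144

144


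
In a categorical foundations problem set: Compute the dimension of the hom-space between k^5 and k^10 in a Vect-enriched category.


In Vect-enriched categories, Hom(k^n, k^m) is the space of m x n matrices.
dim(Hom(k^5, k^10)) = 10 * 5 = 50

50


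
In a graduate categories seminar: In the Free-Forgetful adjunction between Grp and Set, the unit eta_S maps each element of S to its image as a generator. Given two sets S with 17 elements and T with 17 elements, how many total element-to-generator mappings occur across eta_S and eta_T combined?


The unit eta_X: X -> U(F(X)) of the Free-Forgetful adjunction
maps each element of X to a generator of F(X). For X = S + T (disjoint
union in Set), |S + T| = |S| + |T|.
Total mappings = 17 + 17 = 34.

34


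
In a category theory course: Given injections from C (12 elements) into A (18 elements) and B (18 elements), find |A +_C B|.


The pushout A +_C B identifies the images of C in A and B.
|A +_C B| = |A| + |B| - |C| (for injections).
= 18 + 18 - 12 = 24

24


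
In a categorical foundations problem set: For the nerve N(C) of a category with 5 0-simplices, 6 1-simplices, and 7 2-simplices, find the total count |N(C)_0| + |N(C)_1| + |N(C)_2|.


The 2-skeleton of the nerve N(C) consists of simplices in dimensions 0, 1, 2:
  |N(C)_0| = 5 (objects)
  |N(C)_1| = 6 (morphisms)
  |N(C)_2| = 7 (composable pairs)
Total = 5 + 6 + 7 = 18

18


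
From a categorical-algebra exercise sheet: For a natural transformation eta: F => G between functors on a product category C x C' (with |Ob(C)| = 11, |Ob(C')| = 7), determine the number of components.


A natural transformation eta: F => G assigns one component morphism per
object of the domain category.
The domain is the product category C x C', so
|Ob(C x C')| = |Ob(C)| * |Ob(C')| = 11 * 7 = 77.
Therefore eta has 77 component morphisms.

77


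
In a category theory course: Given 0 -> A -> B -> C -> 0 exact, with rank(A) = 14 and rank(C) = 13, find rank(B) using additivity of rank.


For a short exact sequence 0 -> A -> B -> C -> 0,
rank is additive: rank(B) = rank(A) + rank(C).
rank(B) = 14 + 13 = 27

27


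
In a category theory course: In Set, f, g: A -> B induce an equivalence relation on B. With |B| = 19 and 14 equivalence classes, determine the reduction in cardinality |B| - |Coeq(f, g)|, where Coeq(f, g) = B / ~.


The coequalizer Coeq(f, g) = B / ~ has one element per equivalence class.
|B| = 19, |Coeq(f, g)| = 14.
|B| - |Coeq(f, g)| = 19 - 14 = 5.

5


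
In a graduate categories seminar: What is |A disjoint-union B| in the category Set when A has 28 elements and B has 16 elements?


In Set, the coproduct A + B is the disjoint union.
|A + B| = |A| + |B| = 28 + 16 = 44

44


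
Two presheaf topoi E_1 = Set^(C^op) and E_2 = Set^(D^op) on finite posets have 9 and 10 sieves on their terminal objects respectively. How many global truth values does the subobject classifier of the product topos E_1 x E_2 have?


In a product of presheaf topoi E_1 x E_2, the subobject classifier
is Omega = Omega_1 x Omega_2 (componentwise), so
|Omega(top)| = |Omega_1(top_1)| * |Omega_2(top_2)|.
= 9 * 10 = 90.

90


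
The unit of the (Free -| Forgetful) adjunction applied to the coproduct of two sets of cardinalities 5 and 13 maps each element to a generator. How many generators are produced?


The unit eta_X: X -> U(F(X)) of the Free-Forgetful adjunction
maps each element of X to a generator of F(X). For X = S + T (disjoint
union in Set), |S + T| = |S| + |T|.
Total mappings = 5 + 13 = 18.

18


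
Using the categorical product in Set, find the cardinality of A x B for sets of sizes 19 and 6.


In Set, the product A x B is the Cartesian product.
By the universal property, |A x B| = |A| * |B|.
|A x B| = 19 * 6 = 114

114


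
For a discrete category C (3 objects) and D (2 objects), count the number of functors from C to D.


A functor from a discrete category C to D is determined by
where each object maps. Each of the 3 objects of C can map
to any of the 2 objects of D independently.
Number of functors = 2^3 = 8

8


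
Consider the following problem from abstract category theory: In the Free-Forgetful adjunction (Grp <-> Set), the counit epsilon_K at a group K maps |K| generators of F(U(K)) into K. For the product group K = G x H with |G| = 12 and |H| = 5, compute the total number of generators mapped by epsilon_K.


The counit epsilon_K: F(U(K)) -> K of the Free-Forgetful adjunction
maps |K| generators of F(U(K)) into K. For K = G x H (the product group),
|G x H| = |G| * |H|.
Total generators mapped = 12 * 5 = 60.

60


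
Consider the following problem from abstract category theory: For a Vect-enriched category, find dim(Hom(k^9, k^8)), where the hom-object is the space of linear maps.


In Vect-enriched categories, Hom(k^n, k^m) is the space of m x n matrices.
dim(Hom(k^9, k^8)) = 8 * 9 = 72

72


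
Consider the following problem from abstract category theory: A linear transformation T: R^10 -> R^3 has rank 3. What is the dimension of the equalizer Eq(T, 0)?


The equalizer of f and the zero map is ker(f).
By the rank-nullity theorem: dim(ker(f)) = dim(domain) - rank(f).
dim(ker(f)) = 10 - 3 = 7

7


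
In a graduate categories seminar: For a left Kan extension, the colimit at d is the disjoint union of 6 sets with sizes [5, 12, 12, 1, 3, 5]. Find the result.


Pointwise, the left Kan extension (Lan_F H)(d) is the colimit, indexed
by the comma category (F downarrow d), of H composed with the
projection (F downarrow d) -> C. Here that colimit is given
as a coproduct (disjoint union) of sets, so its cardinality is the
sum of the sizes of the summands.
Coproduct of sets with sizes: 5 + 12 + 12 + 1 + 3 + 5
= 38

38


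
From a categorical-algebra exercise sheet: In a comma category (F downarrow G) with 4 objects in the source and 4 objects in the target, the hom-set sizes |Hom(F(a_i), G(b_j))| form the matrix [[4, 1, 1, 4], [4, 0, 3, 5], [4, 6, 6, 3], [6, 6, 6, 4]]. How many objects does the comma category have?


Objects of (F downarrow G) are triples (a, b, h: F(a)->G(b)).
The count equals the sum of all entries in the hom-matrix.
sum(row 0) = 10
sum(row 1) = 12
sum(row 2) = 19
sum(row 3) = 22
Grand total = 63

63


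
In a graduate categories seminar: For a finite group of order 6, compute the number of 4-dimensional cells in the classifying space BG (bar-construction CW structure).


In the bar-construction CW model of BG, the n-cells are indexed by
n-tuples [g_1|...|g_n] of non-identity elements of G (degenerate
simplices with some g_i = e do not contribute cells), so there are
(|G| - 1)^n n-cells.
For dim = 4 with |G| = 6:
cells = (6 - 1)^4 = 5^4 = 625

625


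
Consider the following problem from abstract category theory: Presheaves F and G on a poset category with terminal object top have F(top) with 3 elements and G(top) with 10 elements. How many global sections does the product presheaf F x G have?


Global sections of a presheaf on a poset with terminal top satisfy
Gamma(H) ~ H(top). Presheaves admit pointwise products, so
(F x G)(top) = F(top) x G(top) (Cartesian product).
|Gamma(F x G)| = |F(top)| * |G(top)| = 3 * 10 = 30.

30


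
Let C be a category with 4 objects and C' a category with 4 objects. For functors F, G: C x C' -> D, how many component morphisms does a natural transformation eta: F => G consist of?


A natural transformation eta: F => G assigns one component morphism per
object of the domain category.
The domain is the product category C x C', so
|Ob(C x C')| = |Ob(C)| * |Ob(C')| = 4 * 4 = 16.
Therefore eta has 16 component morphisms.

16


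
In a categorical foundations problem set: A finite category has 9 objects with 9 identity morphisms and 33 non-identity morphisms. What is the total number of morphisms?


Each object has an identity morphism, giving 9 identities.
Adding the 33 non-identity morphisms:
Total = 9 + 33 = 42

42


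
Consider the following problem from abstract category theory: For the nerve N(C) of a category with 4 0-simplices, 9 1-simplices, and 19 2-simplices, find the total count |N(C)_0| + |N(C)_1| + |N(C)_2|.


The 2-skeleton of the nerve N(C) consists of simplices in dimensions 0, 1, 2:
  |N(C)_0| = 4 (objects)
  |N(C)_1| = 9 (morphisms)
  |N(C)_2| = 19 (composable pairs)
Total = 4 + 9 + 19 = 32

32


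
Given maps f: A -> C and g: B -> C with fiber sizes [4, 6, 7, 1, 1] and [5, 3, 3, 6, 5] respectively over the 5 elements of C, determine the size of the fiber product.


The pullback A x_C B consists of pairs (a, b) with f(a) = g(b).
For each element c in C, the fiber product has |f^-1(c)| * |g^-1(c)| elements.
Summing over C: 4 * 5 + 6 * 3 + 7 * 3 + 1 * 6 + 1 * 5
= 20 + 18 + 21 + 6 + 5 = 70

70


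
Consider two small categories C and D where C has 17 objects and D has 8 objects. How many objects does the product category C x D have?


The product category C x D has objects that are pairs (c, d).
Number of pairs = |Ob(C)| * |Ob(D)| = 17 * 8 = 136

136


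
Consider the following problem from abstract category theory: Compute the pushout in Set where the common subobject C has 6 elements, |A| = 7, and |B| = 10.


The pushout A +_C B identifies the images of C in A and B.
|A +_C B| = |A| + |B| - |C| (for injections).
= 7 + 10 - 6 = 11

11


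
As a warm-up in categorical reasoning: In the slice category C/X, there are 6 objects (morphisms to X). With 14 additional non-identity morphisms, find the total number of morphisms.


In the slice category C/X, objects are morphisms to X.
Identity morphisms: 6 (one per object of C/X).
Non-identity morphisms: 14.
Total = 6 + 14 = 20

20


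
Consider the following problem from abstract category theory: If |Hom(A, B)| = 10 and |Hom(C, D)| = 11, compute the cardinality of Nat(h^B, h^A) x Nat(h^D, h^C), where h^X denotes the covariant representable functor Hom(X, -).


By the Yoneda lemma, Nat(h^B, h^A) is isomorphic to Hom(A, B),
so |Nat(h^B, h^A)| = |Hom(A, B)| and |Nat(h^D, h^C)| = |Hom(C, D)|.
|Hom(A, B)| = 10, |Hom(C, D)| = 11.
|Nat(h^B, h^A) x Nat(h^D, h^C)| = 10 * 11 = 110

110


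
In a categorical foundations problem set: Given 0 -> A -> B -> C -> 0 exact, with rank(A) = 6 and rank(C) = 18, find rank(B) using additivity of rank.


For a short exact sequence 0 -> A -> B -> C -> 0,
rank is additive: rank(B) = rank(A) + rank(C).
rank(B) = 6 + 18 = 24

24


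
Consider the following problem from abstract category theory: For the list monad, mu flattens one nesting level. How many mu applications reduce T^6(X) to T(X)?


Each application of mu: T^2 -> T removes one layer of nesting.
Starting at depth 6 (i.e., T^6(X)), we need to reach T(X).
Number of mu applications = 6 - 1 = 5

5


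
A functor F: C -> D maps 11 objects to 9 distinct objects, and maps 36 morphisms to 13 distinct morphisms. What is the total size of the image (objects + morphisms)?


The image of F consists of distinct objects and distinct morphisms.
|Im(F)| on objects = 9
|Im(F)| on morphisms = 13
Total image cardinality = 9 + 13 = 22

22


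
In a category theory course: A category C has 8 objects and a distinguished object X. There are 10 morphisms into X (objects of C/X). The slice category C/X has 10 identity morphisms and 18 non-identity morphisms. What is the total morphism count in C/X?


In the slice category C/X, objects are morphisms to X.
Identity morphisms: 10 (one per object of C/X).
Non-identity morphisms: 18.
Total = 10 + 18 = 28

28


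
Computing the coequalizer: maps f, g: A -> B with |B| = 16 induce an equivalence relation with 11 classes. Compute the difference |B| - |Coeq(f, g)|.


The coequalizer Coeq(f, g) = B / ~ has one element per equivalence class.
|B| = 16, |Coeq(f, g)| = 11.
|B| - |Coeq(f, g)| = 16 - 11 = 5.

5


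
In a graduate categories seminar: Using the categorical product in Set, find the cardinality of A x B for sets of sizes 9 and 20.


In Set, the product A x B is the Cartesian product.
By the universal property, |A x B| = |A| * |B|.
|A x B| = 9 * 20 = 180

180


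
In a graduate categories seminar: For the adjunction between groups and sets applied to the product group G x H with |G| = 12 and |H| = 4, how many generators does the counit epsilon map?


The counit epsilon_K: F(U(K)) -> K of the Free-Forgetful adjunction
maps |K| generators of F(U(K)) into K. For K = G x H (the product group),
|G x H| = |G| * |H|.
Total generators mapped = 12 * 4 = 48.

48


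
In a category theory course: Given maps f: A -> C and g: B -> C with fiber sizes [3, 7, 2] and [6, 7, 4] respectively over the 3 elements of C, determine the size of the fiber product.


The pullback A x_C B consists of pairs (a, b) with f(a) = g(b).
For each element c in C, the fiber product has |f^-1(c)| * |g^-1(c)| elements.
Summing over C: 3 * 6 + 7 * 7 + 2 * 4
= 18 + 49 + 8 = 75

75


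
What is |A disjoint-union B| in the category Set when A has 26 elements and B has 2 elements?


In Set, the coproduct A + B is the disjoint union.
|A + B| = |A| + |B| = 26 + 2 = 28

28


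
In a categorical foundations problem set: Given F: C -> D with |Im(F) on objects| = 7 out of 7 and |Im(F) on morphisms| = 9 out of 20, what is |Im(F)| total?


The image of F consists of distinct objects and distinct morphisms.
|Im(F)| on objects = 7
|Im(F)| on morphisms = 9
Total image cardinality = 7 + 9 = 16

16


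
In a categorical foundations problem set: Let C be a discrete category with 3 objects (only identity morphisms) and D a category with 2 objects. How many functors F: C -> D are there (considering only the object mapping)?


A functor from a discrete category C to D is determined by
where each object maps. Each of the 3 objects of C can map
to any of the 2 objects of D independently.
Number of functors = 2^3 = 8

8


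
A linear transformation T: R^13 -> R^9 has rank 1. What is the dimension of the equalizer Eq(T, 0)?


The equalizer of f and the zero map is ker(f).
By the rank-nullity theorem: dim(ker(f)) = dim(domain) - rank(f).
dim(ker(f)) = 13 - 1 = 12

12


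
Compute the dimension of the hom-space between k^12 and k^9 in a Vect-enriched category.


In Vect-enriched categories, Hom(k^n, k^m) is the space of m x n matrices.
dim(Hom(k^12, k^9)) = 9 * 12 = 108

108


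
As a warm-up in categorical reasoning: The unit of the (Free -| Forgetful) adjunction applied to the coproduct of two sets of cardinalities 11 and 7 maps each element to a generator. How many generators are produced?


The unit eta_X: X -> U(F(X)) of the Free-Forgetful adjunction
maps each element of X to a generator of F(X). For X = S + T (disjoint
union in Set), |S + T| = |S| + |T|.
Total mappings = 11 + 7 = 18.

18


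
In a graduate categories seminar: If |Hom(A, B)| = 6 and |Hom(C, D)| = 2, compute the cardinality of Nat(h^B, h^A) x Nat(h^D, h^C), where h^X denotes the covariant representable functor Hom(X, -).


By the Yoneda lemma, Nat(h^B, h^A) is isomorphic to Hom(A, B),
so |Nat(h^B, h^A)| = |Hom(A, B)| and |Nat(h^D, h^C)| = |Hom(C, D)|.
|Hom(A, B)| = 6, |Hom(C, D)| = 2.
|Nat(h^B, h^A) x Nat(h^D, h^C)| = 6 * 2 = 12

12


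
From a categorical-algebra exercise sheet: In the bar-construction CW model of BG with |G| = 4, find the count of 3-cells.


In the bar-construction CW model of BG, the n-cells are indexed by
n-tuples [g_1|...|g_n] of non-identity elements of G (degenerate
simplices with some g_i = e do not contribute cells), so there are
(|G| - 1)^n n-cells.
For dim = 3 with |G| = 4:
cells = (4 - 1)^3 = 3^3 = 27

27


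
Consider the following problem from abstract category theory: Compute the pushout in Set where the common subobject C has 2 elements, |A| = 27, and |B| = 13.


The pushout A +_C B identifies the images of C in A and B.
|A +_C B| = |A| + |B| - |C| (for injections).
= 27 + 13 - 2 = 38

38


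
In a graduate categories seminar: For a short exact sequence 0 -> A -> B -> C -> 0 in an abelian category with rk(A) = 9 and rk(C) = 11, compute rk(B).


For a short exact sequence 0 -> A -> B -> C -> 0,
rank is additive: rank(B) = rank(A) + rank(C).
rank(B) = 9 + 11 = 20

20


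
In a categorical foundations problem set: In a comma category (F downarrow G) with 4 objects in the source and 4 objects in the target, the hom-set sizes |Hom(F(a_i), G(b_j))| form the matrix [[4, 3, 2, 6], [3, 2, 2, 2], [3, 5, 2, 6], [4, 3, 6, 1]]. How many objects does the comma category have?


Objects of (F downarrow G) are triples (a, b, h: F(a)->G(b)).
The count equals the sum of all entries in the hom-matrix.
sum(row 0) = 15
sum(row 1) = 9
sum(row 2) = 16
sum(row 3) = 14
Grand total = 54

54


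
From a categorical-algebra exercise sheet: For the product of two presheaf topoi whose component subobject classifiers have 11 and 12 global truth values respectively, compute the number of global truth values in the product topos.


In a product of presheaf topoi E_1 x E_2, the subobject classifier
is Omega = Omega_1 x Omega_2 (componentwise), so
|Omega(top)| = |Omega_1(top_1)| * |Omega_2(top_2)|.
= 11 * 12 = 132.

132


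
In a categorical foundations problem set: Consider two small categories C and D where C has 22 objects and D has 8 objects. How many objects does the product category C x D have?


The product category C x D has objects that are pairs (c, d).
Number of pairs = |Ob(C)| * |Ob(D)| = 22 * 8 = 176

176


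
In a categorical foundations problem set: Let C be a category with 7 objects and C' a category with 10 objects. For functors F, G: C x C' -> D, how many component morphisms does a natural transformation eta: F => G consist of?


A natural transformation eta: F => G assigns one component morphism per
object of the domain category.
The domain is the product category C x C', so
|Ob(C x C')| = |Ob(C)| * |Ob(C')| = 7 * 10 = 70.
Therefore eta has 70 component morphisms.

70


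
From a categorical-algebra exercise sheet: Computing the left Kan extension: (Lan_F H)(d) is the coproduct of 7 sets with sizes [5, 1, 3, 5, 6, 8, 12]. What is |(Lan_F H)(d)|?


Pointwise, the left Kan extension (Lan_F H)(d) is the colimit, indexed
by the comma category (F downarrow d), of H composed with the
projection (F downarrow d) -> C. Here that colimit is given
as a coproduct (disjoint union) of sets, so its cardinality is the
sum of the sizes of the summands.
Coproduct of sets with sizes: 5 + 1 + 3 + 5 + 6 + 8 + 12
= 40

40


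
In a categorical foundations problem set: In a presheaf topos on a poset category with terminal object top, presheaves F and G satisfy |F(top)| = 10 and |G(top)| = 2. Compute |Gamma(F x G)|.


Global sections of a presheaf on a poset with terminal top satisfy
Gamma(H) ~ H(top). Presheaves admit pointwise products, so
(F x G)(top) = F(top) x G(top) (Cartesian product).
|Gamma(F x G)| = |F(top)| * |G(top)| = 10 * 2 = 20.

20


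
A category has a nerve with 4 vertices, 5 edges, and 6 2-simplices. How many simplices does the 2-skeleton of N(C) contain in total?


The 2-skeleton of the nerve N(C) consists of simplices in dimensions 0, 1, 2:
  |N(C)_0| = 4 (objects)
  |N(C)_1| = 5 (morphisms)
  |N(C)_2| = 6 (composable pairs)
Total = 4 + 5 + 6 = 15

15


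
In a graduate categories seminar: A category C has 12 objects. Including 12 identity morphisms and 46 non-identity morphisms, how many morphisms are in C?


Each object has an identity morphism, giving 12 identities.
Adding the 46 non-identity morphisms:
Total = 12 + 46 = 58

58


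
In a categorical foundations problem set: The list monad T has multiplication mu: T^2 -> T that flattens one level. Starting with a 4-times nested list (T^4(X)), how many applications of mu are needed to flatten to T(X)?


Each application of mu: T^2 -> T removes one layer of nesting.
Starting at depth 4 (i.e., T^4(X)), we need to reach T(X).
Number of mu applications = 4 - 1 = 3

3


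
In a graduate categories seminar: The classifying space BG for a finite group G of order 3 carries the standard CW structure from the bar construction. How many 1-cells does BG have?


In the bar-construction CW model of BG, the n-cells are indexed by
n-tuples [g_1|...|g_n] of non-identity elements of G (degenerate
simplices with some g_i = e do not contribute cells), so there are
(|G| - 1)^n n-cells.
For dim = 1 with |G| = 3:
cells = (3 - 1)^1 = 2^1 = 2

2


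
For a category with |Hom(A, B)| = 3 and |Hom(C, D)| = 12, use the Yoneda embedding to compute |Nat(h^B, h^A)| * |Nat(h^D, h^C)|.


By the Yoneda lemma, Nat(h^B, h^A) is isomorphic to Hom(A, B),
so |Nat(h^B, h^A)| = |Hom(A, B)| and |Nat(h^D, h^C)| = |Hom(C, D)|.
|Hom(A, B)| = 3, |Hom(C, D)| = 12.
|Nat(h^B, h^A) x Nat(h^D, h^C)| = 3 * 12 = 36

36


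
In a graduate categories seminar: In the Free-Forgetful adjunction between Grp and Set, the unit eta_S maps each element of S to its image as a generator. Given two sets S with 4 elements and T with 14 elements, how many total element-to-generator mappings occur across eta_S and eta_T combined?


The unit eta_X: X -> U(F(X)) of the Free-Forgetful adjunction
maps each element of X to a generator of F(X). For X = S + T (disjoint
union in Set), |S + T| = |S| + |T|.
Total mappings = 4 + 14 = 18.

18
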